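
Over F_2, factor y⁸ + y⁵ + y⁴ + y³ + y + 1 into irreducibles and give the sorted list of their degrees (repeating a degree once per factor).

Write f(y) = y⁸ + y⁵ + y⁴ + y³ + y + 1.
Roots in F_2: f(0) = 1; f(1) = 0 → root.
Linear factors from roots: (y + 1).
Complete factorization: f(y) = (y + 1)·(y² + y + 1)^2·(y³ + y² + 1).
Factor degrees with multiplicity: 1 + 2 + 2 + 3 = 8.

1, 2, 2, 3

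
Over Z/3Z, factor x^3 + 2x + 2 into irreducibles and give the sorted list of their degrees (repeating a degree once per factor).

3

Write g(x) = x^3 + 2x + 2.
Roots in Z/3Z: g(0) = 2; g(1) = 2; g(2) = 2.
Complete factorization: g(x) = (x^3 + 2x + 2).
Factor degrees with multiplicity: 3 = 3.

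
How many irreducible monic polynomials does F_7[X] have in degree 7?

117648

By the necklace-counting formula, N_7(7) = (1/7) Σ_{d|7} μ(7/d)·7^d.
Divisors of 7: 1, 7; μ(7/d) for each: -1, 1.
Σ = − 7^1 + 7^7 = 823536.
N = 823536/7 = 117648.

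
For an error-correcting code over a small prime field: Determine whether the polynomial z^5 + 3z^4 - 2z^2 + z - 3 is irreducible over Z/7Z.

Write P(z) = z^5 + 3z^4 - 2z^2 + z - 3.
Check for roots in Z/7Z: P(0) = 4; P(1) = 0 → root; P(2) = 1; P(3) = 6; P(4) = 4; P(5) = 3; P(6) = 3.
P(1) = 0, so (z − 1) divides P(z); P is reducible.

No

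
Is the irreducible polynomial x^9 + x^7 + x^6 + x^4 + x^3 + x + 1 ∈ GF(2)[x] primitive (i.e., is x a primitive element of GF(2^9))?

Write f(x) = x^9 + x^7 + x^6 + x^4 + x^3 + x + 1.
|GF(2^9)^×| = 2^9 − 1 = 511. Prime factorization: 511 = 7·73.
f is primitive ⇔ x has order 511 in GF(2)[x]/(f), i.e. x^(511/q) ≠ 1 for each prime q | 511.
x^(73) mod f = x^6 + x^5 + x^4 + x^3 + x^2 + x + 1.
x^(7) mod f = x^7.
None equal 1, so x has full order 511; f is primitive.

Yes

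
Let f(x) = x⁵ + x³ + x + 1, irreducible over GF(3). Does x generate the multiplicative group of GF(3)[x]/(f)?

Yes

|GF(3^5)^×| = 3^5 − 1 = 242. Prime factorization: 242 = 2·11^2.
f is primitive ⇔ x has order 242 in GF(3)[x]/(f), i.e. x^(242/q) ≠ 1 for each prime q | 242.
x^(121) mod f = 2.
x^(22) mod f = x⁴ + x² + 2.
None equal 1, so x has full order 242; f is primitive.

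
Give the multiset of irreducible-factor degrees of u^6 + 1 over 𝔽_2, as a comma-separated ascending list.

Write f(u) = u^6 + 1.
Roots in 𝔽_2: f(0) = 1; f(1) = 0 → root.
Linear factors from roots: (u + 1).
Complete factorization: f(u) = (u + 1)^2·(u^2 + u + 1)^2.
Factor degrees with multiplicity: 1 + 1 + 2 + 2 = 6.

1, 1, 2, 2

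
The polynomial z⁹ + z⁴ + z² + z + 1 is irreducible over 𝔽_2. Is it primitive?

No

Write f(z) = z⁹ + z⁴ + z² + z + 1.
|GF(2^9)^×| = 2^9 − 1 = 511. Prime factorization: 511 = 7·73.
f is primitive ⇔ z has order 511 in GF(2)[z]/(f), i.e. z^(511/q) ≠ 1 for each prime q | 511.
z^(73) mod f = 1
z^(7) mod f = z⁷.
Since z^(73) = 1, the order of z divides 73 < 511; not primitive.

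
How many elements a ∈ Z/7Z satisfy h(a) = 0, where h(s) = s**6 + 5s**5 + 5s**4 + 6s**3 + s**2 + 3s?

3

Evaluate at each of the 7 elements of Z/7Z:
h(0) = 0 → root; h(1) = 0 → root; h(2) = 5; h(3) = 2; h(4) = 2; h(5) = 4; h(6) = 0 → root.
Roots: {0, 1, 6}.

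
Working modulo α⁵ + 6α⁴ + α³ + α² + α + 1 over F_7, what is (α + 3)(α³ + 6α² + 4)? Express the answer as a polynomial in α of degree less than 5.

Multiply in F_7[α]: (α + 3)·(α³ + 6α² + 4) = α⁴ + 2α³ + 4α² + 4α + 5.
Reduced: α⁴ + 2α³ + 4α² + 4α + 5.

α^4 + 2α^3 + 4α^2 + 4α + 5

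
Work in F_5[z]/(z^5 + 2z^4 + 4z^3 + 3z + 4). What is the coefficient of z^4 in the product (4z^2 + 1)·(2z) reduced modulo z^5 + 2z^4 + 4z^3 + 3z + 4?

Multiply in F_5[z]: (4z^2 + 1)·(2z) = 3z^3 + 2z.
Reduced: 3z^3 + 2z.

0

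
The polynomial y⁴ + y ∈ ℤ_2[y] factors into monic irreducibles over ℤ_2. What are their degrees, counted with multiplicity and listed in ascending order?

Write h(y) = y⁴ + y.
Roots in ℤ_2: h(0) = 0 → root; h(1) = 0 → root.
Linear factors from roots: (y), (y + 1).
Complete factorization: h(y) = (y)·(y + 1)·(y² + y + 1).
Factor degrees with multiplicity: 1 + 1 + 2 = 4.

1, 1, 2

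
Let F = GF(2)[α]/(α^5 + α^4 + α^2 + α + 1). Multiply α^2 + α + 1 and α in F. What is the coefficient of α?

1

Multiply in GF(2)[α]: (α^2 + α + 1)·(α) = α^3 + α^2 + α.
Reduced: α^3 + α^2 + α.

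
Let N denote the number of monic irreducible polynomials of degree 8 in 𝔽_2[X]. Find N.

30

The number of monic irreducibles of degree 8 over GF(2) is (1/8)·Σ_{d∣8} μ(8/d) 2^d.
Divisors of 8: 1, 2, 4, 8; μ(8/d) for each: 0, 0, -1, 1.
Σ = − 2^4 + 2^8 = 240.
N = 240/8 = 30.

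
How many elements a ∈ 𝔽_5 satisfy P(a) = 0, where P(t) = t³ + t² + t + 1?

Evaluate at each of the 5 elements of 𝔽_5:
P(0) = 1; P(1) = 4; P(2) = 0 → root; P(3) = 0 → root; P(4) = 0 → root.
Roots: {2, 3, 4}.

3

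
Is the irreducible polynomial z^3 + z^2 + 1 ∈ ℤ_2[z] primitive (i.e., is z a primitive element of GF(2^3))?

Write f(z) = z^3 + z^2 + 1.
|GF(2^3)^×| = 2^3 − 1 = 7. Prime factorization: 7 = 7.
f is primitive ⇔ z has order 7 in GF(2)[z]/(f), i.e. z^(7/q) ≠ 1 for each prime q | 7.
z^(1) mod f = z.
None equal 1, so z has full order 7; f is primitive.

Yes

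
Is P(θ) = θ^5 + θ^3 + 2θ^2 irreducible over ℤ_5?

Check for roots in ℤ_5: P(0) = 0 → root; P(1) = 4; P(2) = 3; P(3) = 3; P(4) = 0 → root.
P(0) = 0, so (θ) divides P(θ); P is reducible.

No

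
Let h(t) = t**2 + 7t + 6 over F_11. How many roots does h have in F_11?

Evaluate at each of the 11 elements of F_11:
h(0) = 6; h(1) = 3; h(2) = 2; h(3) = 3; h(4) = 6; h(5) = 0 → root; h(6) = 7; h(7) = 5; h(8) = 5; h(9) = 7; h(10) = 0 → root.
Roots: {5, 10}.

2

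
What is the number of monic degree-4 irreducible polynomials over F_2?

x^(2^4) − x is the product of all monic irreducibles of degree dividing 4; Möbius inversion gives N = (1/4) Σ μ(4/d)·2^d.
Divisors of 4: 1, 2, 4; μ(4/d) for each: 0, -1, 1.
Σ = − 2^2 + 2^4 = 12.
N = 12/4 = 3.

3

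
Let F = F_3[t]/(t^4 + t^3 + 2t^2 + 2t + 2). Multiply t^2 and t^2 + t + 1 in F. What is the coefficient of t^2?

Multiply in F_3[t]: (t^2)·(t^2 + t + 1) = t^4 + t^3 + t^2.
Reduce using t^4 ≡ 2t^3 + t^2 + t + 1 (mod t^4 + t^3 + 2t^2 + 2t + 2).
Reduced: 2t^2 + t + 1.

2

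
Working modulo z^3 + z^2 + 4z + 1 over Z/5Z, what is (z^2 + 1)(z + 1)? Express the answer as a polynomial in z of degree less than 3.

2z

Multiply in Z/5Z[z]: (z^2 + 1)·(z + 1) = z^3 + z^2 + z + 1.
Reduce using z^3 ≡ 4z^2 + z + 4 (mod z^3 + z^2 + 4z + 1).
Reduced: 2z.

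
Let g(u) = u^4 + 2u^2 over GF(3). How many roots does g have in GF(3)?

3

Evaluate at each of the 3 elements of GF(3):
g(0) = 0 → root; g(1) = 0 → root; g(2) = 0 → root.
Roots: {0, 1, 2}.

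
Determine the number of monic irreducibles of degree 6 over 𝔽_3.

By the necklace-counting formula, N_3(6) = (1/6) Σ_{d|6} μ(6/d)·3^d.
Divisors of 6: 1, 2, 3, 6; μ(6/d) for each: 1, -1, -1, 1.
Σ = 3^1 − 3^2 − 3^3 + 3^6 = 696.
N = 696/6 = 116.

116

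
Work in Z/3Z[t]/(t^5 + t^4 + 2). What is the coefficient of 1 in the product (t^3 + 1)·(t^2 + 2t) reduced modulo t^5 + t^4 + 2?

Multiply in Z/3Z[t]: (t^3 + 1)·(t^2 + 2t) = t^5 + 2t^4 + t^2 + 2t.
Reduce using t^5 ≡ 2t^4 + 1 (mod t^5 + t^4 + 2).
Reduced: t^4 + t^2 + 2t + 1.

1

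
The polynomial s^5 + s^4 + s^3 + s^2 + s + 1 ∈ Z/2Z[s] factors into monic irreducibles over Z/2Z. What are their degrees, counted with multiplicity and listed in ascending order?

1, 2, 2

Write f(s) = s^5 + s^4 + s^3 + s^2 + s + 1.
Roots in Z/2Z: f(0) = 1; f(1) = 0 → root.
Linear factors from roots: (s + 1).
Complete factorization: f(s) = (s + 1)·(s^2 + s + 1)^2.
Factor degrees with multiplicity: 1 + 2 + 2 = 5.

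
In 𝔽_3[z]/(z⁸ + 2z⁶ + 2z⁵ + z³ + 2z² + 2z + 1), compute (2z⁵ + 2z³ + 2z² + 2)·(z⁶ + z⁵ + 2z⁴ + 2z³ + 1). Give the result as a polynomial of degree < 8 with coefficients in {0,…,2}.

Multiply in 𝔽_3[z]: (2z⁵ + 2z³ + 2z² + 2)·(z⁶ + z⁵ + 2z⁴ + 2z³ + 1) = 2z¹¹ + 2z¹⁰ + 2z⁸ + z⁶ + 2z⁵ + z⁴ + 2z² + 2.
Reduce using z⁸ ≡ z⁶ + z⁵ + 2z³ + z² + z + 2 (mod z⁸ + 2z⁶ + 2z⁵ + z³ + 2z² + 2z + 1).
Reduced: z⁷ + z⁶ + 2z⁵ + 2z³ + 2z² + z + 2.

z^7 + z^6 + 2z^5 + 2z^3 + 2z^2 + z + 2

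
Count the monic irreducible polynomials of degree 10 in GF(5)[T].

976248

Gauss's count: N_{5}(10) = (1/10) Σ_{d|10} μ(10/d)·5^d.
Divisors of 10: 1, 2, 5, 10; μ(10/d) for each: 1, -1, -1, 1.
Σ = 5^1 − 5^2 − 5^5 + 5^10 = 9762480.
N = 9762480/10 = 976248.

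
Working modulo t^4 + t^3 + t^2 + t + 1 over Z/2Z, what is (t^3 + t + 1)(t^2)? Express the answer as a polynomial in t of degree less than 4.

t^3 + t^2 + 1

Multiply in Z/2Z[t]: (t^3 + t + 1)·(t^2) = t^5 + t^3 + t^2.
Reduce using t^4 ≡ t^3 + t^2 + t + 1 (mod t^4 + t^3 + t^2 + t + 1).
Reduced: t^3 + t^2 + 1.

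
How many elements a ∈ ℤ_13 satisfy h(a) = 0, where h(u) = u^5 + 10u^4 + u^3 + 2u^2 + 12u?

5

Evaluate at each of the 13 elements of ℤ_13:
h(0) = 0 → root; h(1) = 0 → root; h(2) = 11; h(3) = 3; h(4) = 10; h(5) = 3; h(6) = 10; h(7) = 2; h(8) = 0 → root; h(9) = 0 → root; h(10) = 2; h(11) = 0 → root; h(12) = 11.
Roots: {0, 1, 8, 9, 11}.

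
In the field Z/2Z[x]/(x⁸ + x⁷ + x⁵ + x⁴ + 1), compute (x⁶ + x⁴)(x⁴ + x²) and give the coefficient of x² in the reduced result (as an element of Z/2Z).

1

Multiply in Z/2Z[x]: (x⁶ + x⁴)·(x⁴ + x²) = x¹⁰ + x⁶.
Reduce using x⁸ ≡ x⁷ + x⁵ + x⁴ + 1 (mod x⁸ + x⁷ + x⁵ + x⁴ + 1).
Reduced: x⁶ + x⁴ + x² + x + 1.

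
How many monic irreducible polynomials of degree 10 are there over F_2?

x^(2^10) − x is the product of all monic irreducibles of degree dividing 10; Möbius inversion gives N = (1/10) Σ μ(10/d)·2^d.
Divisors of 10: 1, 2, 5, 10; μ(10/d) for each: 1, -1, -1, 1.
Σ = 2^1 − 2^2 − 2^5 + 2^10 = 990.
N = 990/10 = 99.

99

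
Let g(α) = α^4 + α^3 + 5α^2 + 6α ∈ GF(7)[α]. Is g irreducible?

No

Check for roots in GF(7): g(0) = 0 → root; g(1) = 6; g(2) = 0 → root; g(3) = 3; g(4) = 4; g(5) = 2; g(6) = 6.
g(0) = 0, so (α) divides g(α); g is reducible.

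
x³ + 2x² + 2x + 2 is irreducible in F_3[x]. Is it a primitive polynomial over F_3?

No

Write f(x) = x³ + 2x² + 2x + 2.
|GF(3^3)^×| = 3^3 − 1 = 26. Prime factorization: 26 = 2·13.
f is primitive ⇔ x has order 26 in GF(3)[x]/(f), i.e. x^(26/q) ≠ 1 for each prime q | 26.
x^(13) mod f = 1
x^(2) mod f = x².
Since x^(13) = 1, the order of x divides 13 < 26; not primitive.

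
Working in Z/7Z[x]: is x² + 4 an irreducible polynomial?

Yes

Write g(x) = x² + 4.
Check for roots in Z/7Z: g(0) = 4; g(1) = 5; g(2) = 1; g(3) = 6; g(4) = 6; g(5) = 1; g(6) = 5.
No roots. A degree-2 polynomial over a field with no linear factor is irreducible.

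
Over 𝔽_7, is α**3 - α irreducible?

Write h(α) = α**3 - α.
Check for roots in 𝔽_7: h(0) = 0 → root; h(1) = 0 → root; h(2) = 6; h(3) = 3; h(4) = 4; h(5) = 1; h(6) = 0 → root.
h(0) = 0, so (α) divides h(α); h is reducible.

No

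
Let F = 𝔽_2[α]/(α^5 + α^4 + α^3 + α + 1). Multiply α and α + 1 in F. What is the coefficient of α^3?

Multiply in 𝔽_2[α]: (α)·(α + 1) = α^2 + α.
Reduced: α^2 + α.

0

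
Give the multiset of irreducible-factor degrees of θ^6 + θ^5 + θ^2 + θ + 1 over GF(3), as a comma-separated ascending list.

6

Write g(θ) = θ^6 + θ^5 + θ^2 + θ + 1.
Roots in GF(3): g(0) = 1; g(1) = 2; g(2) = 1.
Complete factorization: g(θ) = (θ^6 + θ^5 + θ^2 + θ + 1).
Factor degrees with multiplicity: 6 = 6.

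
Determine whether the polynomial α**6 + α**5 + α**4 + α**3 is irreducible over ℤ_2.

No

Write m(α) = α**6 + α**5 + α**4 + α**3.
Check for roots in ℤ_2: m(0) = 0 → root; m(1) = 0 → root.
m(0) = 0, so (α) divides m(α); m is reducible.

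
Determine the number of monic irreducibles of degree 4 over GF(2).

The number of monic irreducibles of degree 4 over GF(2) is (1/4)·Σ_{d∣4} μ(4/d) 2^d.
Divisors of 4: 1, 2, 4; μ(4/d) for each: 0, -1, 1.
Σ = − 2^2 + 2^4 = 12.
N = 12/4 = 3.

3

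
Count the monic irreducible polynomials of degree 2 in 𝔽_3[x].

3

The number of monic irreducibles of degree 2 over GF(3) is (1/2)·Σ_{d∣2} μ(2/d) 3^d.
Divisors of 2: 1, 2; μ(2/d) for each: -1, 1.
Σ = − 3^1 + 3^2 = 6.
N = 6/2 = 3.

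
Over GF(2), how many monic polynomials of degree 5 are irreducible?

By the necklace-counting formula, N_2(5) = (1/5) Σ_{d|5} μ(5/d)·2^d.
Divisors of 5: 1, 5; μ(5/d) for each: -1, 1.
Σ = − 2^1 + 2^5 = 30.
N = 30/5 = 6.

6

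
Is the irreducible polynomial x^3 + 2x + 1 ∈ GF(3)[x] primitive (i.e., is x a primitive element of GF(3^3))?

Write f(x) = x^3 + 2x + 1.
|GF(3^3)^×| = 3^3 − 1 = 26. Prime factorization: 26 = 2·13.
f is primitive ⇔ x has order 26 in GF(3)[x]/(f), i.e. x^(26/q) ≠ 1 for each prime q | 26.
x^(13) mod f = 2.
x^(2) mod f = x^2.
None equal 1, so x has full order 26; f is primitive.

Yes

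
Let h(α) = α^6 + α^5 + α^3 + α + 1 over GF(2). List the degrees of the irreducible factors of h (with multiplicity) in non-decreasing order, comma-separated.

Roots in GF(2): h(0) = 1; h(1) = 1.
Complete factorization: h(α) = (α^2 + α + 1)^3.
Factor degrees with multiplicity: 2 + 2 + 2 = 6.

2, 2, 2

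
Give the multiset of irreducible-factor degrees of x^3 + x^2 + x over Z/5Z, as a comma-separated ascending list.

Write g(x) = x^3 + x^2 + x.
Roots in Z/5Z: g(0) = 0 → root; g(1) = 3; g(2) = 4; g(3) = 4; g(4) = 4.
Linear factors from roots: (x).
Complete factorization: g(x) = (x)·(x^2 + x + 1).
Factor degrees with multiplicity: 1 + 2 = 3.

1, 2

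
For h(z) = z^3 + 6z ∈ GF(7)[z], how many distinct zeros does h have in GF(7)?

3

Evaluate at each of the 7 elements of GF(7):
h(0) = 0 → root; h(1) = 0 → root; h(2) = 6; h(3) = 3; h(4) = 4; h(5) = 1; h(6) = 0 → root.
Roots: {0, 1, 6}.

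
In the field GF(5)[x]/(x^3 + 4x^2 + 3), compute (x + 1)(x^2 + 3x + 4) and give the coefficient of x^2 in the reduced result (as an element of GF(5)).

0

Multiply in GF(5)[x]: (x + 1)·(x^2 + 3x + 4) = x^3 + 4x^2 + 2x + 4.
Reduce using x^3 ≡ x^2 + 2 (mod x^3 + 4x^2 + 3).
Reduced: 2x + 1.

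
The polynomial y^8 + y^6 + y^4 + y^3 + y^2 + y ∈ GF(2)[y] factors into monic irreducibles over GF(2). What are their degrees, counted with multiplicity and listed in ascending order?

1, 1, 1, 2, 3

Write f(y) = y^8 + y^6 + y^4 + y^3 + y^2 + y.
Roots in GF(2): f(0) = 0 → root; f(1) = 0 → root.
Linear factors from roots: (y), (y + 1).
Complete factorization: f(y) = (y)·(y + 1)^2·(y^2 + y + 1)·(y^3 + y^2 + 1).
Factor degrees with multiplicity: 1 + 1 + 1 + 2 + 3 = 8.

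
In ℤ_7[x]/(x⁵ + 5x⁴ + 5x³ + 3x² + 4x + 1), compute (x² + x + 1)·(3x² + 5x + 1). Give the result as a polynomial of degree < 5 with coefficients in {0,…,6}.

Multiply in ℤ_7[x]: (x² + x + 1)·(3x² + 5x + 1) = 3x⁴ + x³ + 2x² + 6x + 1.
Reduced: 3x⁴ + x³ + 2x² + 6x + 1.

3x^4 + x^3 + 2x^2 + 6x + 1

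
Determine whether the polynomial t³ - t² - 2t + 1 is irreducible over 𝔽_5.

Yes

Write m(t) = t³ - t² - 2t + 1.
Check for roots in 𝔽_5: m(0) = 1; m(1) = 4; m(2) = 1; m(3) = 3; m(4) = 1.
No roots. A degree-3 polynomial over a field with no linear factor is irreducible.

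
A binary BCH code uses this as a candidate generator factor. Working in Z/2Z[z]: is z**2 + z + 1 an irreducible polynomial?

Write g(z) = z**2 + z + 1.
Check for roots in Z/2Z: g(0) = 1; g(1) = 1.
No roots. A degree-2 polynomial over a field with no linear factor is irreducible.

Yes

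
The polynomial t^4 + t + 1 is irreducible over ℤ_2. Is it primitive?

Write f(t) = t^4 + t + 1.
|GF(2^4)^×| = 2^4 − 1 = 15. Prime factorization: 15 = 3·5.
f is primitive ⇔ t has order 15 in GF(2)[t]/(f), i.e. t^(15/q) ≠ 1 for each prime q | 15.
t^(5) mod f = t^2 + t.
t^(3) mod f = t^3.
None equal 1, so t has full order 15; f is primitive.

Yes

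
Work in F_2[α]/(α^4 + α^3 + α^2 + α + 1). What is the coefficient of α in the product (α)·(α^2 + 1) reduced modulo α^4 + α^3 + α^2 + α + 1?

Multiply in F_2[α]: (α)·(α^2 + 1) = α^3 + α.
Reduced: α^3 + α.

1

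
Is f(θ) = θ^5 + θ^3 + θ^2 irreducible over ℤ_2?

No

Check for roots in ℤ_2: f(0) = 0 → root; f(1) = 1.
f(0) = 0, so (θ) divides f(θ); f is reducible.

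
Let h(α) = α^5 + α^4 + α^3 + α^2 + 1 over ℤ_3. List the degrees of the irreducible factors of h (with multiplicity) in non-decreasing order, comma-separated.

2, 3

Roots in ℤ_3: h(0) = 1; h(1) = 2; h(2) = 1.
Complete factorization: h(α) = (α^2 + α + 2)·(α^3 + 2α + 2).
Factor degrees with multiplicity: 2 + 3 = 5.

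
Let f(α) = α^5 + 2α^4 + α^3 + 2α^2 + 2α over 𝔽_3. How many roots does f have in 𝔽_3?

2

Evaluate at each of the 3 elements of 𝔽_3:
f(0) = 0 → root; f(1) = 2; f(2) = 0 → root.
Roots: {0, 2}.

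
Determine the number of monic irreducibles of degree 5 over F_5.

By the necklace-counting formula, N_5(5) = (1/5) Σ_{d|5} μ(5/d)·5^d.
Divisors of 5: 1, 5; μ(5/d) for each: -1, 1.
Σ = − 5^1 + 5^5 = 3120.
N = 3120/5 = 624.

624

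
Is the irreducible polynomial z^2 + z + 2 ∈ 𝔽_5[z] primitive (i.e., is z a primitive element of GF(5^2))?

Write f(z) = z^2 + z + 2.
|GF(5^2)^×| = 5^2 − 1 = 24. Prime factorization: 24 = 2^3·3.
f is primitive ⇔ z has order 24 in GF(5)[z]/(f), i.e. z^(24/q) ≠ 1 for each prime q | 24.
z^(12) mod f = 4.
z^(8) mod f = 3z + 1.
None equal 1, so z has full order 24; f is primitive.

Yes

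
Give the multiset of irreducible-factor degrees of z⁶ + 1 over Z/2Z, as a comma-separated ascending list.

Write f(z) = z⁶ + 1.
Roots in Z/2Z: f(0) = 1; f(1) = 0 → root.
Linear factors from roots: (z + 1).
Complete factorization: f(z) = (z + 1)^2·(z² + z + 1)^2.
Factor degrees with multiplicity: 1 + 1 + 2 + 2 = 6.

1, 1, 2, 2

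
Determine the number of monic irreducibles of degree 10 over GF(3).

5880

The number of monic irreducibles of degree 10 over GF(3) is (1/10)·Σ_{d∣10} μ(10/d) 3^d.
Divisors of 10: 1, 2, 5, 10; μ(10/d) for each: 1, -1, -1, 1.
Σ = 3^1 − 3^2 − 3^5 + 3^10 = 58800.
N = 58800/10 = 5880.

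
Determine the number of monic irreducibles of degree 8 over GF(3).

810

Gauss's count: N_{3}(8) = (1/8) Σ_{d|8} μ(8/d)·3^d.
Divisors of 8: 1, 2, 4, 8; μ(8/d) for each: 0, 0, -1, 1.
Σ = − 3^4 + 3^8 = 6480.
N = 6480/8 = 810.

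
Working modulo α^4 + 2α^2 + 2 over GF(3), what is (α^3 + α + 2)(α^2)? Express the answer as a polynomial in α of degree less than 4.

2α^3 + 2α^2 + α

Multiply in GF(3)[α]: (α^3 + α + 2)·(α^2) = α^5 + α^3 + 2α^2.
Reduce using α^4 ≡ α^2 + 1 (mod α^4 + 2α^2 + 2).
Reduced: 2α^3 + 2α^2 + α.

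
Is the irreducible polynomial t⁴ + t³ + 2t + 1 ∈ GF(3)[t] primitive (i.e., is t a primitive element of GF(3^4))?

Write f(t) = t⁴ + t³ + 2t + 1.
|GF(3^4)^×| = 3^4 − 1 = 80. Prime factorization: 80 = 2^4·5.
f is primitive ⇔ t has order 80 in GF(3)[t]/(f), i.e. t^(80/q) ≠ 1 for each prime q | 80.
t^(40) mod f = 1
t^(16) mod f = 2t² + t + 1.
Since t^(40) = 1, the order of t divides 40 < 80; not primitive.

No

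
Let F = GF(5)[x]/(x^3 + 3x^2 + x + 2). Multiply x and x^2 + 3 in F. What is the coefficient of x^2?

2

Multiply in GF(5)[x]: (x)·(x^2 + 3) = x^3 + 3x.
Reduce using x^3 ≡ 2x^2 + 4x + 3 (mod x^3 + 3x^2 + x + 2).
Reduced: 2x^2 + 2x + 3.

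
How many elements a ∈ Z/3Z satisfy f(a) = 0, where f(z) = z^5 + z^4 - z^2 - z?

Evaluate at each of the 3 elements of Z/3Z:
f(0) = 0 → root; f(1) = 0 → root; f(2) = 0 → root.
Roots: {0, 1, 2}.

3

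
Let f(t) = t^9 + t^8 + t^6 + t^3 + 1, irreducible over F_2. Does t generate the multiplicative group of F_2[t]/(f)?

No

|GF(2^9)^×| = 2^9 − 1 = 511. Prime factorization: 511 = 7·73.
f is primitive ⇔ t has order 511 in GF(2)[t]/(f), i.e. t^(511/q) ≠ 1 for each prime q | 511.
t^(73) mod f = 1
t^(7) mod f = t^7.
Since t^(73) = 1, the order of t divides 73 < 511; not primitive.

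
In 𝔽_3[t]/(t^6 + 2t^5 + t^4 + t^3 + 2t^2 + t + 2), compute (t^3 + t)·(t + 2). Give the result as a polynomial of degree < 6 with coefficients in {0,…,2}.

t^4 + 2t^3 + t^2 + 2t

Multiply in 𝔽_3[t]: (t^3 + t)·(t + 2) = t^4 + 2t^3 + t^2 + 2t.
Reduced: t^4 + 2t^3 + t^2 + 2t.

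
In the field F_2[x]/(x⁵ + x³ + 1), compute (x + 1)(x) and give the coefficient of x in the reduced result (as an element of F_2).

Multiply in F_2[x]: (x + 1)·(x) = x² + x.
Reduced: x² + x.

1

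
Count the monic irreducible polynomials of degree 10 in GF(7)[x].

28245840

The number of monic irreducibles of degree 10 over GF(7) is (1/10)·Σ_{d∣10} μ(10/d) 7^d.
Divisors of 10: 1, 2, 5, 10; μ(10/d) for each: 1, -1, -1, 1.
Σ = 7^1 − 7^2 − 7^5 + 7^10 = 282458400.
N = 282458400/10 = 28245840.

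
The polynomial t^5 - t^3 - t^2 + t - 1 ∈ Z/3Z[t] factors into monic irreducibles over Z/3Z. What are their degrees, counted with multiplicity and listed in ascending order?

Write g(t) = t^5 - t^3 - t^2 + t - 1.
Roots in Z/3Z: g(0) = 2; g(1) = 2; g(2) = 0 → root.
Linear factors from roots: (t + 1).
Complete factorization: g(t) = (t + 1)·(t^2 + 1)·(t^2 - t - 1).
Factor degrees with multiplicity: 1 + 2 + 2 = 5.

1, 2, 2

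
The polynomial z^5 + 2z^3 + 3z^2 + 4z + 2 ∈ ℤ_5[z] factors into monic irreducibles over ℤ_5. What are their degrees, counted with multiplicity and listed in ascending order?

1, 1, 1, 2

Write f(z) = z^5 + 2z^3 + 3z^2 + 4z + 2.
Roots in ℤ_5: f(0) = 2; f(1) = 2; f(2) = 0 → root; f(3) = 3; f(4) = 3.
Linear factors from roots: (z + 3).
Complete factorization: f(z) = (z + 3)^3·(z^2 + z + 1).
Factor degrees with multiplicity: 1 + 1 + 1 + 2 = 5.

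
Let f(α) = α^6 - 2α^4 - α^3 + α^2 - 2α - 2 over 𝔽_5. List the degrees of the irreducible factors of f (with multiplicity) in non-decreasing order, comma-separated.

Roots in 𝔽_5: f(0) = 3; f(1) = 0 → root; f(2) = 2; f(3) = 1; f(4) = 1.
Linear factors from roots: (α - 1).
Complete factorization: f(α) = (α - 1)^2·(α^2 + 2)·(α^2 + 2α - 1).
Factor degrees with multiplicity: 1 + 1 + 2 + 2 = 6.

1, 1, 2, 2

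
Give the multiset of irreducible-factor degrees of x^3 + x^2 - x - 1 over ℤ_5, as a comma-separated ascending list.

Write h(x) = x^3 + x^2 - x - 1.
Roots in ℤ_5: h(0) = 4; h(1) = 0 → root; h(2) = 4; h(3) = 2; h(4) = 0 → root.
Linear factors from roots: (x - 1), (x + 1).
Complete factorization: h(x) = (x - 1)·(x + 1)^2.
Factor degrees with multiplicity: 1 + 1 + 1 = 3.

1, 1, 1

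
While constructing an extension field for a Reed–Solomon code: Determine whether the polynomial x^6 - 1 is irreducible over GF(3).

Write m(x) = x^6 - 1.
Check for roots in GF(3): m(0) = 2; m(1) = 0 → root; m(2) = 0 → root.
m(1) = 0, so (x − 1) divides m(x); m is reducible.

No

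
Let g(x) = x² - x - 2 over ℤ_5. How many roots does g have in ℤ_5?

2

Evaluate at each of the 5 elements of ℤ_5:
g(0) = 3; g(1) = 3; g(2) = 0 → root; g(3) = 4; g(4) = 0 → root.
Roots: {2, 4}.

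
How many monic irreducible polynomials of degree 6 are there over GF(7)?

The number of monic irreducibles of degree 6 over GF(7) is (1/6)·Σ_{d∣6} μ(6/d) 7^d.
Divisors of 6: 1, 2, 3, 6; μ(6/d) for each: 1, -1, -1, 1.
Σ = 7^1 − 7^2 − 7^3 + 7^6 = 117264.
N = 117264/6 = 19544.

19544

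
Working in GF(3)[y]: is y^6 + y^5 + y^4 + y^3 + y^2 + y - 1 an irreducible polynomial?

Write P(y) = y^6 + y^5 + y^4 + y^3 + y^2 + y - 1.
Check for roots in GF(3): P(0) = 2; P(1) = 2; P(2) = 2.
No roots, so no linear factors.
Monic irreducibles of degree 2 over GF(3): y^2 + 1, y^2 + y - 1, y^2 - y - 1.
None of them divide P (all give nonzero remainder).
Degree-3 irreducible divisors: test the 8 monic irreducibles of degree 3 over GF(3).
None of them divide P (all give nonzero remainder).
No irreducible factor of degree ≤ 3 exists, so P is irreducible over GF(3).

Yes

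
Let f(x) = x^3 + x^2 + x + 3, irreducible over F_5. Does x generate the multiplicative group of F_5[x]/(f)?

Yes

|GF(5^3)^×| = 5^3 − 1 = 124. Prime factorization: 124 = 2^2·31.
f is primitive ⇔ x has order 124 in GF(5)[x]/(f), i.e. x^(124/q) ≠ 1 for each prime q | 124.
x^(62) mod f = 4.
x^(4) mod f = 3x + 3.
None equal 1, so x has full order 124; f is primitive.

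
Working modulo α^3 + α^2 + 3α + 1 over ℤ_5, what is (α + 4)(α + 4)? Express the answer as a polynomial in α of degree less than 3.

α^2 + 3α + 1

Multiply in ℤ_5[α]: (α + 4)·(α + 4) = α^2 + 3α + 1.
Reduced: α^2 + 3α + 1.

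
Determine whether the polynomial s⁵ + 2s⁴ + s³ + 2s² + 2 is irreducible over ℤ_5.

Write f(s) = s⁵ + 2s⁴ + s³ + 2s² + 2.
Check for roots in ℤ_5: f(0) = 2; f(1) = 3; f(2) = 2; f(3) = 2; f(4) = 4.
No roots, so no linear factors.
Degree-2 irreducible divisors: test the 10 monic irreducibles of degree 2 over GF(5).
None of them divide f (all give nonzero remainder).
No irreducible factor of degree ≤ 2 exists, so f is irreducible over GF(5).

Yes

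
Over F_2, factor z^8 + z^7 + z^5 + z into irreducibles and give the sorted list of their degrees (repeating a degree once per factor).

1, 1, 2, 4

Write g(z) = z^8 + z^7 + z^5 + z.
Roots in F_2: g(0) = 0 → root; g(1) = 0 → root.
Linear factors from roots: (z), (z + 1).
Complete factorization: g(z) = (z)·(z + 1)·(z^2 + z + 1)·(z^4 + z^3 + 1).
Factor degrees with multiplicity: 1 + 1 + 2 + 4 = 8.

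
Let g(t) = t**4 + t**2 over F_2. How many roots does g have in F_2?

Evaluate at each of the 2 elements of F_2:
g(0) = 0 → root; g(1) = 0 → root.
Roots: {0, 1}.

2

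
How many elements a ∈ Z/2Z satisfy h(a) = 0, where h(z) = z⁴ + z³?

2

Evaluate at each of the 2 elements of Z/2Z:
h(0) = 0 → root; h(1) = 0 → root.
Roots: {0, 1}.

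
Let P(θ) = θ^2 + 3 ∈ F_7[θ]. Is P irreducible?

No

Check for roots in F_7: P(0) = 3; P(1) = 4; P(2) = 0 → root; P(3) = 5; P(4) = 5; P(5) = 0 → root; P(6) = 4.
P(2) = 0, so (θ − 2) divides P(θ); P is reducible.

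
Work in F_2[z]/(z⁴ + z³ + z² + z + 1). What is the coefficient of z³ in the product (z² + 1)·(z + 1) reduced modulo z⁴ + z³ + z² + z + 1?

1

Multiply in F_2[z]: (z² + 1)·(z + 1) = z³ + z² + z + 1.
Reduced: z³ + z² + z + 1.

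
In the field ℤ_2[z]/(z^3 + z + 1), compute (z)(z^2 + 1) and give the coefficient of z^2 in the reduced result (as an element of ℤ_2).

0

Multiply in ℤ_2[z]: (z)·(z^2 + 1) = z^3 + z.
Reduce using z^3 ≡ z + 1 (mod z^3 + z + 1).
Reduced: 1.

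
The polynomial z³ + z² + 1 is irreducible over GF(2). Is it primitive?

Write f(z) = z³ + z² + 1.
|GF(2^3)^×| = 2^3 − 1 = 7. Prime factorization: 7 = 7.
f is primitive ⇔ z has order 7 in GF(2)[z]/(f), i.e. z^(7/q) ≠ 1 for each prime q | 7.
z^(1) mod f = z.
None equal 1, so z has full order 7; f is primitive.

Yes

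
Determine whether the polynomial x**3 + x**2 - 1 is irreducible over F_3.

Write P(x) = x**3 + x**2 - 1.
Check for roots in F_3: P(0) = 2; P(1) = 1; P(2) = 2.
No roots. A degree-3 polynomial over a field with no linear factor is irreducible.

Yes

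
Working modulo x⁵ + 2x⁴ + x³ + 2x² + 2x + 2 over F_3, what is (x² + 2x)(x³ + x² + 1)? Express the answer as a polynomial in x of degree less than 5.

x^4 + x^3 + 2x^2 + 1

Multiply in F_3[x]: (x² + 2x)·(x³ + x² + 1) = x⁵ + 2x³ + x² + 2x.
Reduce using x⁵ ≡ x⁴ + 2x³ + x² + x + 1 (mod x⁵ + 2x⁴ + x³ + 2x² + 2x + 2).
Reduced: x⁴ + x³ + 2x² + 1.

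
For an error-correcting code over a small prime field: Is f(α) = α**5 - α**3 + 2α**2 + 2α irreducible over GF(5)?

Check for roots in GF(5): f(0) = 0 → root; f(1) = 4; f(2) = 1; f(3) = 0 → root; f(4) = 0 → root.
f(0) = 0, so (α) divides f(α); f is reducible.

No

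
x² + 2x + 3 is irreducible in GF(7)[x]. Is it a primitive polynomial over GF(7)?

Write f(x) = x² + 2x + 3.
|GF(7^2)^×| = 7^2 − 1 = 48. Prime factorization: 48 = 2^4·3.
f is primitive ⇔ x has order 48 in GF(7)[x]/(f), i.e. x^(48/q) ≠ 1 for each prime q | 48.
x^(24) mod f = 6.
x^(16) mod f = 2.
None equal 1, so x has full order 48; f is primitive.

Yes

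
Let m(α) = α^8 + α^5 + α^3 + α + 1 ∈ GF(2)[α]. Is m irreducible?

Check for roots in GF(2): m(0) = 1; m(1) = 1.
No roots, so no linear factors.
Monic irreducibles of degree 2 over GF(2): α^2 + α + 1.
None of them divide m (all give nonzero remainder).
Monic irreducibles of degree 3 over GF(2): α^3 + α + 1, α^3 + α^2 + 1.
None of them divide m (all give nonzero remainder).
Monic irreducibles of degree 4 over GF(2): α^4 + α + 1, α^4 + α^3 + 1, α^4 + α^3 + α^2 + α + 1.
None of them divide m (all give nonzero remainder).
No irreducible factor of degree ≤ 4 exists, so m is irreducible over GF(2).

Yes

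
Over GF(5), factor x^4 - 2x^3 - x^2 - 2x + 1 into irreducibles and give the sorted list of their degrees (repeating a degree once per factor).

1, 1, 2

Write g(x) = x^4 - 2x^3 - x^2 - 2x + 1.
Roots in GF(5): g(0) = 1; g(1) = 2; g(2) = 3; g(3) = 3; g(4) = 0 → root.
Linear factors from roots: (x + 1).
Complete factorization: g(x) = (x + 1)^2·(x^2 + x + 1).
Factor degrees with multiplicity: 1 + 1 + 2 = 4.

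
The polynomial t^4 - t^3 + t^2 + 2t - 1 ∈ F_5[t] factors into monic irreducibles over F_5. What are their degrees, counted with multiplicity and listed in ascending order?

1, 1, 2

Write f(t) = t^4 - t^3 + t^2 + 2t - 1.
Roots in F_5: f(0) = 4; f(1) = 2; f(2) = 0 → root; f(3) = 3; f(4) = 0 → root.
Linear factors from roots: (t - 2), (t + 1).
Complete factorization: f(t) = (t + 1)·(t - 2)·(t^2 - 2).
Factor degrees with multiplicity: 1 + 1 + 2 = 4.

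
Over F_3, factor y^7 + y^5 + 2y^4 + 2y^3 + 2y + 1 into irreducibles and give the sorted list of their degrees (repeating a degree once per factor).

1, 1, 1, 2, 2

Write f(y) = y^7 + y^5 + 2y^4 + 2y^3 + 2y + 1.
Roots in F_3: f(0) = 1; f(1) = 0 → root; f(2) = 0 → root.
Linear factors from roots: (y + 2), (y + 1).
Complete factorization: f(y) = (y + 2)·(y + 1)^2·(y^2 + 1)·(y^2 + 2y + 2).
Factor degrees with multiplicity: 1 + 1 + 1 + 2 + 2 = 7.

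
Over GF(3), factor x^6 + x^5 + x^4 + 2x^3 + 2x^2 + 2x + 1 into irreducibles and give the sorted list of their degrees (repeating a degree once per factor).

1, 2, 3

Write h(x) = x^6 + x^5 + x^4 + 2x^3 + 2x^2 + 2x + 1.
Roots in GF(3): h(0) = 1; h(1) = 1; h(2) = 0 → root.
Linear factors from roots: (x + 1).
Complete factorization: h(x) = (x + 1)·(x^2 + 2x + 2)·(x^3 + x^2 + 2).
Factor degrees with multiplicity: 1 + 2 + 3 = 6.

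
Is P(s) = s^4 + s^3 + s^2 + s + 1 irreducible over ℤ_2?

Yes

Check for roots in ℤ_2: P(0) = 1; P(1) = 1.
No roots, so no linear factors.
Monic irreducibles of degree 2 over GF(2): s^2 + s + 1.
None of them divide P (all give nonzero remainder).
No irreducible factor of degree ≤ 2 exists, so P is irreducible over GF(2).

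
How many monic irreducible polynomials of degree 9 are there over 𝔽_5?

217000

Gauss's count: N_{5}(9) = (1/9) Σ_{d|9} μ(9/d)·5^d.
Divisors of 9: 1, 3, 9; μ(9/d) for each: 0, -1, 1.
Σ = − 5^3 + 5^9 = 1953000.
N = 1953000/9 = 217000.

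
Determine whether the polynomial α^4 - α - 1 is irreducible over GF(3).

Write g(α) = α^4 - α - 1.
Check for roots in GF(3): g(0) = 2; g(1) = 2; g(2) = 1.
No roots, so no linear factors.
Monic irreducibles of degree 2 over GF(3): α^2 + 1, α^2 + α - 1, α^2 - α - 1.
None of them divide g (all give nonzero remainder).
No irreducible factor of degree ≤ 2 exists, so g is irreducible over GF(3).

Yes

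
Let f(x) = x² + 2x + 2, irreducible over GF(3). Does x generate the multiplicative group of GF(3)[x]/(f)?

|GF(3^2)^×| = 3^2 − 1 = 8. Prime factorization: 8 = 2^3.
f is primitive ⇔ x has order 8 in GF(3)[x]/(f), i.e. x^(8/q) ≠ 1 for each prime q | 8.
x^(4) mod f = 2.
None equal 1, so x has full order 8; f is primitive.

Yes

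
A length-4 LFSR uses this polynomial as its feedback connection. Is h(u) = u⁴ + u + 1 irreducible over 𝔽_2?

Check for roots in 𝔽_2: h(0) = 1; h(1) = 1.
No roots, so no linear factors.
Monic irreducibles of degree 2 over GF(2): u² + u + 1.
None of them divide h (all give nonzero remainder).
No irreducible factor of degree ≤ 2 exists, so h is irreducible over GF(2).

Yes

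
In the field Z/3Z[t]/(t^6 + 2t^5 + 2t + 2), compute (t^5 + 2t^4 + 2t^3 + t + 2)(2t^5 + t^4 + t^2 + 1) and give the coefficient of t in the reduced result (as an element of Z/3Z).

Multiply in Z/3Z[t]: (t^5 + 2t^4 + 2t^3 + t + 2)·(2t^5 + t^4 + t^2 + 1) = 2t^10 + 2t^9 + t^6 + 2t^5 + t^4 + 2t^2 + t + 2.
Reduce using t^6 ≡ t^5 + t + 1 (mod t^6 + 2t^5 + 2t + 2).
Reduced: t^4 + 2t^3 + t^2 + t + 1.

1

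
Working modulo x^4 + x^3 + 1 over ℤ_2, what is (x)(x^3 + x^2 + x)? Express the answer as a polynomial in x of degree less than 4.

x^2 + 1

Multiply in ℤ_2[x]: (x)·(x^3 + x^2 + x) = x^4 + x^3 + x^2.
Reduce using x^4 ≡ x^3 + 1 (mod x^4 + x^3 + 1).
Reduced: x^2 + 1.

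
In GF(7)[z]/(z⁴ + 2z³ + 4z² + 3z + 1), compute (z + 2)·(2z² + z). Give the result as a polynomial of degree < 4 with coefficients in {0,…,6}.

Multiply in GF(7)[z]: (z + 2)·(2z² + z) = 2z³ + 5z² + 2z.
Reduced: 2z³ + 5z² + 2z.

2z^3 + 5z^2 + 2z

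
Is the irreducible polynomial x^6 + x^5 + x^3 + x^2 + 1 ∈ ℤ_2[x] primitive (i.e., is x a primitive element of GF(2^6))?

Yes

Write f(x) = x^6 + x^5 + x^3 + x^2 + 1.
|GF(2^6)^×| = 2^6 − 1 = 63. Prime factorization: 63 = 3^2·7.
f is primitive ⇔ x has order 63 in GF(2)[x]/(f), i.e. x^(63/q) ≠ 1 for each prime q | 63.
x^(21) mod f = x^4 + x^2 + x + 1.
x^(9) mod f = x^2 + x.
None equal 1, so x has full order 63; f is primitive.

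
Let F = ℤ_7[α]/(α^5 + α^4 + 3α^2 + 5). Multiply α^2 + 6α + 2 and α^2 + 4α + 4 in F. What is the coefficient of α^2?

Multiply in ℤ_7[α]: (α^2 + 6α + 2)·(α^2 + 4α + 4) = α^4 + 3α^3 + 2α^2 + 4α + 1.
Reduced: α^4 + 3α^3 + 2α^2 + 4α + 1.

2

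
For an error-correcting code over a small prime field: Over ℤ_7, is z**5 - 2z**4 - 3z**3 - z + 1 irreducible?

Yes

Write f(z) = z**5 - 2z**4 - 3z**3 - z + 1.
Check for roots in ℤ_7: f(0) = 1; f(1) = 3; f(2) = 3; f(3) = 5; f(4) = 2; f(5) = 5; f(6) = 2.
No roots, so no linear factors.
Degree-2 irreducible divisors: test the 21 monic irreducibles of degree 2 over GF(7).
None of them divide f (all give nonzero remainder).
No irreducible factor of degree ≤ 2 exists, so f is irreducible over GF(7).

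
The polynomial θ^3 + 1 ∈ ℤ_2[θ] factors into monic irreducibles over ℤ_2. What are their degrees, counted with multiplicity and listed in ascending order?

Write h(θ) = θ^3 + 1.
Roots in ℤ_2: h(0) = 1; h(1) = 0 → root.
Linear factors from roots: (θ + 1).
Complete factorization: h(θ) = (θ + 1)·(θ^2 + θ + 1).
Factor degrees with multiplicity: 1 + 2 = 3.

1, 2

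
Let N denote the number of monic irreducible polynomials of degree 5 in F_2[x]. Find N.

6

Gauss's count: N_{2}(5) = (1/5) Σ_{d|5} μ(5/d)·2^d.
Divisors of 5: 1, 5; μ(5/d) for each: -1, 1.
Σ = − 2^1 + 2^5 = 30.
N = 30/5 = 6.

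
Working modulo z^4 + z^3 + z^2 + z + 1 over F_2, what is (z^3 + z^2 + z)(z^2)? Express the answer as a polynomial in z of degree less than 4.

z^2 + z

Multiply in F_2[z]: (z^3 + z^2 + z)·(z^2) = z^5 + z^4 + z^3.
Reduce using z^4 ≡ z^3 + z^2 + z + 1 (mod z^4 + z^3 + z^2 + z + 1).
Reduced: z^2 + z.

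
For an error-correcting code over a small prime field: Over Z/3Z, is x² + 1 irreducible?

Write P(x) = x² + 1.
Check for roots in Z/3Z: P(0) = 1; P(1) = 2; P(2) = 2.
No roots. A degree-2 polynomial over a field with no linear factor is irreducible.

Yes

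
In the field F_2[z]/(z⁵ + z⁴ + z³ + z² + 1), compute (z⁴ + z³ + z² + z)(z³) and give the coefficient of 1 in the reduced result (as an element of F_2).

0

Multiply in F_2[z]: (z⁴ + z³ + z² + z)·(z³) = z⁷ + z⁶ + z⁵ + z⁴.
Reduce using z⁵ ≡ z⁴ + z³ + z² + 1 (mod z⁵ + z⁴ + z³ + z² + 1).
Reduced: z².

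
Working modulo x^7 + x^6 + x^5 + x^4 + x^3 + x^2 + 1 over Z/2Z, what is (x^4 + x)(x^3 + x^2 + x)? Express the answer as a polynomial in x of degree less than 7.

Multiply in Z/2Z[x]: (x^4 + x)·(x^3 + x^2 + x) = x^7 + x^6 + x^5 + x^4 + x^3 + x^2.
Reduce using x^7 ≡ x^6 + x^5 + x^4 + x^3 + x^2 + 1 (mod x^7 + x^6 + x^5 + x^4 + x^3 + x^2 + 1).
Reduced: 1.

1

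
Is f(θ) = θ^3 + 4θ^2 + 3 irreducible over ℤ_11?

Check each element of ℤ_11 for a root: f(0)=3, f(1)=8, f(2)=5, f(3)=0, f(4)=10, f(5)=8, f(6)=0, f(7)=3, f(8)=1, f(9)=0, f(10)=6.
f(3) = 0, so (θ − 3) divides f(θ); f is reducible.

No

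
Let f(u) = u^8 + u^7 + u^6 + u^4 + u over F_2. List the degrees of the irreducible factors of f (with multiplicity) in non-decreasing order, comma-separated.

Roots in F_2: f(0) = 0 → root; f(1) = 1.
Linear factors from roots: (u).
Complete factorization: f(u) = (u)·(u^2 + u + 1)^2·(u^3 + u^2 + 1).
Factor degrees with multiplicity: 1 + 2 + 2 + 3 = 8.

1, 2, 2, 3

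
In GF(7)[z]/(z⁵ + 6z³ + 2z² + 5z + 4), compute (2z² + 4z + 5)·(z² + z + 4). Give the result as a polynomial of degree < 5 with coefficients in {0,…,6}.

Multiply in GF(7)[z]: (2z² + 4z + 5)·(z² + z + 4) = 2z⁴ + 6z³ + 3z² + 6.
Reduced: 2z⁴ + 6z³ + 3z² + 6.

2z^4 + 6z^3 + 3z^2 + 6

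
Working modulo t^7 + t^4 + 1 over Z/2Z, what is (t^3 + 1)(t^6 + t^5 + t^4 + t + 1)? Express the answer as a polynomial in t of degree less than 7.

t^4 + t^3 + t^2

Multiply in Z/2Z[t]: (t^3 + 1)·(t^6 + t^5 + t^4 + t + 1) = t^9 + t^8 + t^7 + t^6 + t^5 + t^3 + t + 1.
Reduce using t^7 ≡ t^4 + 1 (mod t^7 + t^4 + 1).
Reduced: t^4 + t^3 + t^2.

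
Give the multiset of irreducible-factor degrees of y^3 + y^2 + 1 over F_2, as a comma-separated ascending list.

3

Write g(y) = y^3 + y^2 + 1.
Roots in F_2: g(0) = 1; g(1) = 1.
Complete factorization: g(y) = (y^3 + y^2 + 1).
Factor degrees with multiplicity: 3 = 3.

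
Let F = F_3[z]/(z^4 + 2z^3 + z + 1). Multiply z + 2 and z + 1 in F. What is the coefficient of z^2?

Multiply in F_3[z]: (z + 2)·(z + 1) = z^2 + 2.
Reduced: z^2 + 2.

1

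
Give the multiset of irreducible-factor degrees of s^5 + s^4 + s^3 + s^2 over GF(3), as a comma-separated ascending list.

1, 1, 1, 2

Write g(s) = s^5 + s^4 + s^3 + s^2.
Roots in GF(3): g(0) = 0 → root; g(1) = 1; g(2) = 0 → root.
Linear factors from roots: (s), (s + 1).
Complete factorization: g(s) = (s + 1)·(s)^2·(s^2 + 1).
Factor degrees with multiplicity: 1 + 1 + 1 + 2 = 5.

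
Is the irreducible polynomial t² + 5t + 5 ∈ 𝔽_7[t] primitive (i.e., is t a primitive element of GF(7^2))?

Yes

Write f(t) = t² + 5t + 5.
|GF(7^2)^×| = 7^2 − 1 = 48. Prime factorization: 48 = 2^4·3.
f is primitive ⇔ t has order 48 in GF(7)[t]/(f), i.e. t^(48/q) ≠ 1 for each prime q | 48.
t^(24) mod f = 6.
t^(16) mod f = 4.
None equal 1, so t has full order 48; f is primitive.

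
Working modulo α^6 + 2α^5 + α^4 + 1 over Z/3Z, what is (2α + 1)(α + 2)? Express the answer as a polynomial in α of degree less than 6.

2α^2 + 2α + 2

Multiply in Z/3Z[α]: (2α + 1)·(α + 2) = 2α^2 + 2α + 2.
Reduced: 2α^2 + 2α + 2.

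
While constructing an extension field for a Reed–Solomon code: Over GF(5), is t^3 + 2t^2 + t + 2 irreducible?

Write g(t) = t^3 + 2t^2 + t + 2.
Check for roots in GF(5): g(0) = 2; g(1) = 1; g(2) = 0 → root; g(3) = 0 → root; g(4) = 2.
g(2) = 0, so (t − 2) divides g(t); g is reducible.

No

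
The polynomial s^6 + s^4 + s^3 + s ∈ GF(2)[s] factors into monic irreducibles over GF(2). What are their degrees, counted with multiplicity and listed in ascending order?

1, 1, 1, 1, 2

Write h(s) = s^6 + s^4 + s^3 + s.
Roots in GF(2): h(0) = 0 → root; h(1) = 0 → root.
Linear factors from roots: (s), (s + 1).
Complete factorization: h(s) = (s)·(s + 1)^3·(s^2 + s + 1).
Factor degrees with multiplicity: 1 + 1 + 1 + 1 + 2 = 6.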